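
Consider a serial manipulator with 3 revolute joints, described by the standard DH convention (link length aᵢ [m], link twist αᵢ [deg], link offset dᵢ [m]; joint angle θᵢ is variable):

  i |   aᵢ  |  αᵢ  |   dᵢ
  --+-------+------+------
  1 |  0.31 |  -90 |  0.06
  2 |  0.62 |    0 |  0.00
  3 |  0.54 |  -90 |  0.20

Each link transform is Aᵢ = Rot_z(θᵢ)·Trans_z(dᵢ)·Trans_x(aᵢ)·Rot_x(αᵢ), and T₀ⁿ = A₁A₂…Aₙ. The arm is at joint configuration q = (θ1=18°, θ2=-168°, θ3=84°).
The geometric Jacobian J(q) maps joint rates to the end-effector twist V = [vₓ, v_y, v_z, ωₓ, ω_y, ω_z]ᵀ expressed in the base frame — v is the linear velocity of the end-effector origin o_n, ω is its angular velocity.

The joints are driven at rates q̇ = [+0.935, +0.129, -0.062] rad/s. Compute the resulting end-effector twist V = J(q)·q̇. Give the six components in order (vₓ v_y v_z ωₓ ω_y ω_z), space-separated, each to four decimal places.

-0.0585 -0.2550 0.0745 -0.0207 0.0637 0.9350

o_n = [-0.2901, 0.1160, 0.7259]
J₁: ẑ×o_n = [-0.1160, -0.2901, 0.0000], ω = ẑ
J2: z=[-0.3090, 0.9511, 0.0000] o=[0.2948, 0.0958, 0.0600] → [0.6334, 0.2058, 0.5500, -0.3090, 0.9511, 0.0000]
J3: z=[-0.3090, 0.9511, 0.0000] o=[-0.2819, -0.0916, 0.1889] → [0.5108, 0.1660, -0.0564, -0.3090, 0.9511, 0.0000]
V = J·q̇ = [-0.0585, -0.2550, 0.0745, -0.0207, 0.0637, 0.9350]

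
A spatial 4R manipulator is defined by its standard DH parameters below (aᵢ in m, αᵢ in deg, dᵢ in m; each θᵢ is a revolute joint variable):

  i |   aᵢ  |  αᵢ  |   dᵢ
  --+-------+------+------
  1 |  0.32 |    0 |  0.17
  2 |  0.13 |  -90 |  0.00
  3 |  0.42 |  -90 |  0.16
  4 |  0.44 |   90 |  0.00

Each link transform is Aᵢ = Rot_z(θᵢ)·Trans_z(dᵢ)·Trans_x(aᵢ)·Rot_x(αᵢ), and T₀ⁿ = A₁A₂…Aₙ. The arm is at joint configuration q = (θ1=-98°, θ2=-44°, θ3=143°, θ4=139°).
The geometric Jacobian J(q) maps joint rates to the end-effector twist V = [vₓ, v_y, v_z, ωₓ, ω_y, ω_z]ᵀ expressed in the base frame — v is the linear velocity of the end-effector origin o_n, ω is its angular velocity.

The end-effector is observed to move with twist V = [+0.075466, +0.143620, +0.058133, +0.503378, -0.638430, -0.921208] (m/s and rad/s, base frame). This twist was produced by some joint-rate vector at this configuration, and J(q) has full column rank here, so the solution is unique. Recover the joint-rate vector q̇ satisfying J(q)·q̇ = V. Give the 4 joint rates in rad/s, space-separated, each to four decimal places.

o_n = [-0.1709, -0.2523, 0.1171]
J₁: ẑ×o_n = [0.2523, -0.1709, 0.0000], ω = ẑ
J2: z=[0.0000, 0.0000, 1.0000] o=[-0.0445, -0.3169, 0.1700] → [-0.0646, -0.1263, 0.0000, 0.0000, 0.0000, 1.0000]
J3: z=[0.6157, -0.7880, 0.0000] o=[-0.1470, -0.3969, 0.1700] → [0.0417, 0.0326, 0.0702, 0.6157, -0.7880, 0.0000]
J4: z=[0.4742, 0.3705, 0.7986] o=[0.2158, -0.3165, -0.0828] → [0.0228, -0.4036, 0.1737, 0.4742, 0.3705, 0.7986]
q̇ = J⁺·V = [-0.0580, -0.8680, 0.8130, 0.0060]

-0.0580 -0.8680 0.8130 0.0060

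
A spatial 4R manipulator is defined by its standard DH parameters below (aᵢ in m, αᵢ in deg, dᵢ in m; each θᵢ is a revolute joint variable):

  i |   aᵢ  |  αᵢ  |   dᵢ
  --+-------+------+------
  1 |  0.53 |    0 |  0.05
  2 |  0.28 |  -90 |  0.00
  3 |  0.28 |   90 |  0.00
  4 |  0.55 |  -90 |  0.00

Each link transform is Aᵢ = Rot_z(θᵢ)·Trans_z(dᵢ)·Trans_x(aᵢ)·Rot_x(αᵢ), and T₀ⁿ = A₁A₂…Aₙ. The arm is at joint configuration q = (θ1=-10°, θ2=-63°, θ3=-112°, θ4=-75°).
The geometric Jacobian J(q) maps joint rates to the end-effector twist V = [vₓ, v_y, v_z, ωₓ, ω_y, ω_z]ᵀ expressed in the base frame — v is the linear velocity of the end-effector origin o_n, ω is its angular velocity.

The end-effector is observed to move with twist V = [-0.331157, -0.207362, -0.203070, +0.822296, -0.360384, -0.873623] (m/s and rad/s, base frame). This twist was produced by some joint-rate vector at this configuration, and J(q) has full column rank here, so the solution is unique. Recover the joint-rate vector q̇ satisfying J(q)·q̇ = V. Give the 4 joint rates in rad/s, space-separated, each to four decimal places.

-0.6330 -0.4770 0.6810 -0.6310

o_n = [0.0495, -0.3638, 0.4416]
J₁: ẑ×o_n = [0.3638, 0.0495, -0.0000], ω = ẑ
J2: z=[0.0000, 0.0000, 1.0000] o=[0.5219, -0.0920, 0.0500] → [0.2718, -0.4724, 0.0000, 0.0000, 0.0000, 1.0000]
J3: z=[0.9563, 0.2924, 0.0000] o=[0.6038, -0.3598, 0.0500] → [0.1145, -0.3745, 0.1582, 0.9563, 0.2924, 0.0000]
J4: z=[-0.2711, 0.8867, -0.3746] o=[0.5731, -0.2595, 0.3096] → [0.0779, 0.2319, 0.4926, -0.2711, 0.8867, -0.3746]
q̇ = J⁺·V = [-0.6330, -0.4770, 0.6810, -0.6310]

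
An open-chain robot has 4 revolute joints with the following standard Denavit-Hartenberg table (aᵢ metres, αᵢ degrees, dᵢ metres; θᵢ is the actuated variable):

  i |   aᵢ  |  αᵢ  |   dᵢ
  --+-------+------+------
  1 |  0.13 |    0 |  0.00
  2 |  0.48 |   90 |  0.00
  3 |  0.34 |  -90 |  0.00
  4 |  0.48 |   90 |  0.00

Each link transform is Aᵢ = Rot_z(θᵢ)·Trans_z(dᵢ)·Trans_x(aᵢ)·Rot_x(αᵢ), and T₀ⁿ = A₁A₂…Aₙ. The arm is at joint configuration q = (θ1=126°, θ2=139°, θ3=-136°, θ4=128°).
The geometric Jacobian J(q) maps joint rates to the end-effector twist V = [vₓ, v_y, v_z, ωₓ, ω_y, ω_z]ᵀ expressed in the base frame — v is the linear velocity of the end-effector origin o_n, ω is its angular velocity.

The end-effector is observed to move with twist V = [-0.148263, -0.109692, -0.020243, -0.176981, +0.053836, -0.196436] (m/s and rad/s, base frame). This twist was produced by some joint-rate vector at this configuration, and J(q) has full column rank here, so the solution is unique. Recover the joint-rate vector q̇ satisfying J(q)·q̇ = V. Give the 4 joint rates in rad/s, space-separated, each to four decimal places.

0.4960 -0.7320 0.1810 -0.0550

o_n = [0.2613, -0.3741, -0.0309]
J₁: ẑ×o_n = [0.3741, 0.2613, -0.0000], ω = ẑ
J2: z=[0.0000, 0.0000, 1.0000] o=[-0.0764, 0.1052, 0.0000] → [0.4793, 0.3378, -0.0000, 0.0000, 0.0000, 1.0000]
J3: z=[-0.9962, 0.0872, 0.0000] o=[-0.1182, -0.3730, 0.0000] → [-0.0027, -0.0308, -0.0320, -0.9962, 0.0872, 0.0000]
J4: z=[-0.0605, -0.6920, -0.7193] o=[-0.0969, -0.1294, -0.2362] → [-0.3181, -0.2453, 0.2628, -0.0605, -0.6920, -0.7193]
q̇ = J⁺·V = [0.4960, -0.7320, 0.1810, -0.0550]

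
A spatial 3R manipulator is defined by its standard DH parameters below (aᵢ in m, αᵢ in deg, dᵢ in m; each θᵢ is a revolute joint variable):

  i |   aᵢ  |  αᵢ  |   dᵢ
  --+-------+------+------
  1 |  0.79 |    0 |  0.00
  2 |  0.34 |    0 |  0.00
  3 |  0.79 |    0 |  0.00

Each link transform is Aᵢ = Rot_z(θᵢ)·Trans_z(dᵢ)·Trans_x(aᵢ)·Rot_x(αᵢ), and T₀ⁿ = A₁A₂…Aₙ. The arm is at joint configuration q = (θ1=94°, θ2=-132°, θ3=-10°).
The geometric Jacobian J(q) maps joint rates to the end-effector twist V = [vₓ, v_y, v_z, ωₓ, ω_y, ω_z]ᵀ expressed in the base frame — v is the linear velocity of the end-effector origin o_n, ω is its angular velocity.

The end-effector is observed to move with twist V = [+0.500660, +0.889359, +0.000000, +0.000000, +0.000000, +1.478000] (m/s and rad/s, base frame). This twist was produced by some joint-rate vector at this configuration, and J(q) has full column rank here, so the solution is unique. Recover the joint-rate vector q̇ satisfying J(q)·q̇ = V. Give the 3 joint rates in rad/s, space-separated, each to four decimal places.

0.6060 -0.0780 0.9500

o_n = [0.7414, -0.0083, 0.0000]
J₁: ẑ×o_n = [0.0083, 0.7414, -0.0000], ω = ẑ
J2: z=[0.0000, 0.0000, 1.0000] o=[-0.0551, 0.7881, 0.0000] → [0.7964, 0.7965, -0.0000, 0.0000, 0.0000, 1.0000]
J3: z=[0.0000, 0.0000, 1.0000] o=[0.2128, 0.5788, 0.0000] → [0.5871, 0.5286, -0.0000, 0.0000, 0.0000, 1.0000]
q̇ = J⁺·V = [0.6060, -0.0780, 0.9500]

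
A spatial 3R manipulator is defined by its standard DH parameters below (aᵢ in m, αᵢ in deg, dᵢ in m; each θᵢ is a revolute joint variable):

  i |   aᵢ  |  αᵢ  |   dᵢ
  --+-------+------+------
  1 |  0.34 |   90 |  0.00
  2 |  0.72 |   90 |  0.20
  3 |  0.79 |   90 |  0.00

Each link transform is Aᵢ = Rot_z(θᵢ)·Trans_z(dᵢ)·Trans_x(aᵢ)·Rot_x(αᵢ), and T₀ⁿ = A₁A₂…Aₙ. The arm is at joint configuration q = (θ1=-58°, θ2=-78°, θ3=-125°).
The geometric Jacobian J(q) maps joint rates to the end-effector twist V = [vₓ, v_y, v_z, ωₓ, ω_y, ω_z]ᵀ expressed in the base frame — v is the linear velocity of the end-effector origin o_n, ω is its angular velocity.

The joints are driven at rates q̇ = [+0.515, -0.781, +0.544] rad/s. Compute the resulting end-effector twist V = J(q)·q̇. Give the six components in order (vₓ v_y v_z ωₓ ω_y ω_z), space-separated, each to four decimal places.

o_n = [0.5888, -0.0984, -0.2610]
J₁: ẑ×o_n = [0.0984, 0.5888, -0.0000], ω = ẑ
J2: z=[-0.8480, -0.5299, 0.0000] o=[0.1802, -0.2883, 0.0000] → [0.1383, -0.2214, 0.0555, -0.8480, -0.5299, 0.0000]
J3: z=[-0.5183, 0.8295, -0.2079] o=[0.0899, -0.5213, -0.7043] → [0.4556, 0.1260, -0.6330, -0.5183, 0.8295, -0.2079]
V = J·q̇ = [0.1905, 0.5447, -0.3877, 0.3803, 0.8651, 0.4019]

0.1905 0.5447 -0.3877 0.3803 0.8651 0.4019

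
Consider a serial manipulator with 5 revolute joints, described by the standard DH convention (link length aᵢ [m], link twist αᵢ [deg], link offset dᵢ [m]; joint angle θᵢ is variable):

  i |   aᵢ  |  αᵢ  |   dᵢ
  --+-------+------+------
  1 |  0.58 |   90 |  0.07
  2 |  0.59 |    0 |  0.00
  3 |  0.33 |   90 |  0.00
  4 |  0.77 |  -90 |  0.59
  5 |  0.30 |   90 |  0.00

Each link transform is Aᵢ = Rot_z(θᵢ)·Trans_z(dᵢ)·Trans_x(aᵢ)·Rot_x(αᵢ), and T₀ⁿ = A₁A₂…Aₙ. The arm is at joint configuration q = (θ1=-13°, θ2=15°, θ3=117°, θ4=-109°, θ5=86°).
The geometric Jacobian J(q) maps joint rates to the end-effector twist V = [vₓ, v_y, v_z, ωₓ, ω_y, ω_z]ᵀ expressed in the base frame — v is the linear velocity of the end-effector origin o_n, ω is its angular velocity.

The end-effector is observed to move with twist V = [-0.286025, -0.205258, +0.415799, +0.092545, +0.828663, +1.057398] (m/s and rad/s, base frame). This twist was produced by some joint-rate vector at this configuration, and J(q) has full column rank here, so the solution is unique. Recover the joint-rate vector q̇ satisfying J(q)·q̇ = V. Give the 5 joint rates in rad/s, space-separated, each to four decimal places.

-0.1270 0.0720 -0.5750 0.7210 0.9990

o_n = [1.4519, 0.4323, 0.4711]
J₁: ẑ×o_n = [-0.4323, 1.4519, 0.0000], ω = ẑ
J2: z=[-0.2250, -0.9744, 0.0000] o=[0.5651, -0.1305, 0.0700] → [-0.3908, 0.0902, 0.7374, -0.2250, -0.9744, 0.0000]
J3: z=[-0.2250, -0.9744, 0.0000] o=[1.1204, -0.2587, 0.2227] → [-0.2420, 0.0559, 0.1675, -0.2250, -0.9744, 0.0000]
J4: z=[0.7241, -0.1672, 0.6691] o=[0.9053, -0.2090, 0.4679] → [-0.4296, 0.3635, 0.5558, 0.7241, -0.1672, 0.6691]
J5: z=[-0.5432, 0.4595, 0.7027] o=[1.6597, 0.3640, 0.6764] → [-0.1423, -0.2575, 0.0584, -0.5432, 0.4595, 0.7027]
q̇ = J⁺·V = [-0.1270, 0.0720, -0.5750, 0.7210, 0.9990]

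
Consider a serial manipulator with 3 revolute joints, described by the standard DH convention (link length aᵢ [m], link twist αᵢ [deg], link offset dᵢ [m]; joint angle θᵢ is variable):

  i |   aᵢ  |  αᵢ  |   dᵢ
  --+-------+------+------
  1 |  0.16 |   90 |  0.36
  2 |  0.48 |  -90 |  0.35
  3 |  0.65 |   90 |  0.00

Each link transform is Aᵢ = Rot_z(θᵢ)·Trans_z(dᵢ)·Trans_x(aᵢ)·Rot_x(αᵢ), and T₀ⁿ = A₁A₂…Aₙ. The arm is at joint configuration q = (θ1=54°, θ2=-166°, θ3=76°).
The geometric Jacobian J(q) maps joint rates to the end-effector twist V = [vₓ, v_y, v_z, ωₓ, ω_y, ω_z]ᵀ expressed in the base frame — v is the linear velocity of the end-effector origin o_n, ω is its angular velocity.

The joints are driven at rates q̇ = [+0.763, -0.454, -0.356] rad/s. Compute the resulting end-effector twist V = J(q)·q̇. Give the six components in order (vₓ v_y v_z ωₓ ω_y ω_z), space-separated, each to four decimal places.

o_n = [-0.4965, -0.2058, 0.2058]
J₁: ẑ×o_n = [0.2058, -0.4965, 0.0000], ω = ẑ
J2: z=[0.8090, -0.5878, 0.0000] o=[0.0940, 0.1294, 0.3600] → [0.0906, 0.1247, -0.6183, 0.8090, -0.5878, 0.0000]
J3: z=[0.1422, 0.1957, -0.9703] o=[0.1034, -0.4531, 0.2439] → [0.2325, 0.5875, 0.1526, 0.1422, 0.1957, -0.9703]
V = J·q̇ = [0.0331, -0.6446, 0.2264, -0.4179, 0.1972, 1.1084]

0.0331 -0.6446 0.2264 -0.4179 0.1972 1.1084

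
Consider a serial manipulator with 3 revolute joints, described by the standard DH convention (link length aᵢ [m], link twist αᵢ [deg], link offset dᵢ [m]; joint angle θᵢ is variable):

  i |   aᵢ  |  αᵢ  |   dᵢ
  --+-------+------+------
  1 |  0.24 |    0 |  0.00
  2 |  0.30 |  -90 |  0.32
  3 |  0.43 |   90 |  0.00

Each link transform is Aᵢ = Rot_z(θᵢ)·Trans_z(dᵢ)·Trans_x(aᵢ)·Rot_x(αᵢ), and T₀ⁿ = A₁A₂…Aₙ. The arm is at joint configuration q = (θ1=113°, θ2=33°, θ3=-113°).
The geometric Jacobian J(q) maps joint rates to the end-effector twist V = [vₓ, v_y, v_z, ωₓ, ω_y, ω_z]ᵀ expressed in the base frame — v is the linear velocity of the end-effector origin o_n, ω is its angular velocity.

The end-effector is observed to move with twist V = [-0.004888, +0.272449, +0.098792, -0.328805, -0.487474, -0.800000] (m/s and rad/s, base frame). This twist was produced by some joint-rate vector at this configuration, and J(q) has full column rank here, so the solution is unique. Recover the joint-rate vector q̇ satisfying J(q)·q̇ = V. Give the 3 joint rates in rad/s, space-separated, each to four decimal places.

-0.5840 -0.2160 0.5880

o_n = [-0.2032, 0.2947, 0.7158]
J₁: ẑ×o_n = [-0.2947, -0.2032, 0.0000], ω = ẑ
J2: z=[0.0000, 0.0000, 1.0000] o=[-0.0938, 0.2209, 0.0000] → [-0.0738, -0.1094, 0.0000, 0.0000, 0.0000, 1.0000]
J3: z=[-0.5592, -0.8290, 0.0000] o=[-0.3425, 0.3887, 0.3200] → [-0.3281, 0.2213, 0.1680, -0.5592, -0.8290, 0.0000]
q̇ = J⁺·V = [-0.5840, -0.2160, 0.5880]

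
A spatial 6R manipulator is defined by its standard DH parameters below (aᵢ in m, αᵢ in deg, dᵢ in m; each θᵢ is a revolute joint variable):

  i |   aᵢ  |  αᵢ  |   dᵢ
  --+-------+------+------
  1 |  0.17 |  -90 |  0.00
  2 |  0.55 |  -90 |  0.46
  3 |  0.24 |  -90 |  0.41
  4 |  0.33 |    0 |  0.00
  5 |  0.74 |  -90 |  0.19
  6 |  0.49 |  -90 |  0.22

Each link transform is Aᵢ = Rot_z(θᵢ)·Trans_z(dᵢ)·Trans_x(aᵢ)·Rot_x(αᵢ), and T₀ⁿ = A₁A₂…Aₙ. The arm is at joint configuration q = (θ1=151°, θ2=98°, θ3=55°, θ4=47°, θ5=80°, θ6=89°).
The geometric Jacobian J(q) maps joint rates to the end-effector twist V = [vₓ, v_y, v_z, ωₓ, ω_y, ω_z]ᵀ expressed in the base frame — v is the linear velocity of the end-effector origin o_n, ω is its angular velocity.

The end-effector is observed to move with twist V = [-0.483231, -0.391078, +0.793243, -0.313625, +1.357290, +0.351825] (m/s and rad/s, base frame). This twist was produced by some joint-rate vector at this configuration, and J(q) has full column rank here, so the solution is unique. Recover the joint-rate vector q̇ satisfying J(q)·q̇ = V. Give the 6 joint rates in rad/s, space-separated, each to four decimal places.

-0.3810 -0.4000 -0.7990 0.9030 0.1620 -0.0370

o_n = [-0.6905, -0.4908, -0.7377]
J₁: ẑ×o_n = [0.4908, -0.6905, 0.0000], ω = ẑ
J2: z=[-0.4848, -0.8746, 0.0000] o=[-0.1487, 0.0824, 0.0000] → [0.6452, -0.3577, -0.1960, -0.4848, -0.8746, 0.0000]
J3: z=[0.8661, -0.4801, 0.1392] o=[-0.3047, -0.3570, -0.5446] → [0.1113, 0.1135, -0.3011, 0.8661, -0.4801, 0.1392]
J4: z=[0.1784, 0.5569, 0.8112] o=[0.1624, -0.3912, -0.6239] → [0.0174, -0.6716, 0.4573, 0.1784, 0.5569, 0.8112]
J5: z=[0.1784, 0.5569, 0.8112] o=[0.0585, -0.1228, -0.7853] → [0.3250, -0.6161, 0.3515, 0.1784, 0.5569, 0.8112]
J6: z=[0.1483, -0.8302, 0.5374] o=[-0.6274, -0.0351, -0.4605] → [0.4750, 0.0072, -0.1200, 0.1483, -0.8302, 0.5374]
q̇ = J⁺·V = [-0.3810, -0.4000, -0.7990, 0.9030, 0.1620, -0.0370]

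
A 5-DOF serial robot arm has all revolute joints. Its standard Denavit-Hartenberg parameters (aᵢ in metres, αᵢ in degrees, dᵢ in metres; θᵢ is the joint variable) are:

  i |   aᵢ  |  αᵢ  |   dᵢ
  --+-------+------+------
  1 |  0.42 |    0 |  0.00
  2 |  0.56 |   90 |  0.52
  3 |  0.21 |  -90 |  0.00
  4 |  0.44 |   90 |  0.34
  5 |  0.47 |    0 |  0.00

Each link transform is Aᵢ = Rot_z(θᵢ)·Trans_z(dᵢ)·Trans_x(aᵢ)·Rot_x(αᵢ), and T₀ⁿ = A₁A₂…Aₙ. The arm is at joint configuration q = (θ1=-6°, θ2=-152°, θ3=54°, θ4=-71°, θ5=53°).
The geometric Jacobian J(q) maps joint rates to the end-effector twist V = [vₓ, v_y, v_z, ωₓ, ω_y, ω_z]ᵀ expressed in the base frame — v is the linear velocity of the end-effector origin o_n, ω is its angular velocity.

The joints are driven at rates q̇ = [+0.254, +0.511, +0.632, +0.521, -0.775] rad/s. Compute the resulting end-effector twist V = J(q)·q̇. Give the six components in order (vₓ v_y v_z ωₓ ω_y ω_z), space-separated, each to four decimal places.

o_n = [-0.0637, 0.4988, 1.3008]
J₁: ẑ×o_n = [-0.4988, -0.0637, 0.0000], ω = ẑ
J2: z=[0.0000, 0.0000, 1.0000] o=[0.4177, -0.0439, 0.0000] → [-0.5427, -0.4814, 0.0000, 0.0000, 0.0000, 1.0000]
J3: z=[-0.3746, 0.9272, 0.0000] o=[-0.1015, -0.2537, 0.5200] → [0.7239, 0.2925, -0.3170, -0.3746, 0.9272, 0.0000]
J4: z=[0.7501, 0.3031, 0.5878] o=[-0.2160, -0.2999, 0.6899] → [-0.2843, -0.3687, 0.5529, 0.7501, 0.3031, 0.5878]
J5: z=[0.3933, 0.5101, -0.7649] o=[-0.1949, 0.1573, 1.0056] → [0.4117, -0.2164, 0.0674, 0.3933, 0.5101, -0.7649]
V = J·q̇ = [-0.4137, -0.1017, 0.0355, -0.1508, 0.3486, 1.6641]

-0.4137 -0.1017 0.0355 -0.1508 0.3486 1.6641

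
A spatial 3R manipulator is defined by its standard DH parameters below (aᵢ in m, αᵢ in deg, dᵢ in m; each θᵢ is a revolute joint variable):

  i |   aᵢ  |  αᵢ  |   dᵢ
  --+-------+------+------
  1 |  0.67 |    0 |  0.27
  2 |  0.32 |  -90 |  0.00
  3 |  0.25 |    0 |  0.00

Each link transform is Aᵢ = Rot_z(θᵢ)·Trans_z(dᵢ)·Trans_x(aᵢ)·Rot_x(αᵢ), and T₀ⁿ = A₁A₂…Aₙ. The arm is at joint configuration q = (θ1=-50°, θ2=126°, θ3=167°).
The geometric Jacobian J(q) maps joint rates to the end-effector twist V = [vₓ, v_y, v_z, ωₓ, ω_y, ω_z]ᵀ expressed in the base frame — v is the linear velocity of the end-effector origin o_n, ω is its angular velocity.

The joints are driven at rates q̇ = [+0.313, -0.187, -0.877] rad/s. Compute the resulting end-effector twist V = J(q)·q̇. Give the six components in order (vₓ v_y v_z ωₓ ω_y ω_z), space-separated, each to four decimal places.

0.1632 0.1850 -0.2136 0.8509 -0.2122 0.1260

o_n = [0.4492, -0.4391, 0.2138]
J₁: ẑ×o_n = [0.4391, 0.4492, -0.0000], ω = ẑ
J2: z=[0.0000, 0.0000, 1.0000] o=[0.4307, -0.5132, 0.2700] → [-0.0741, 0.0185, 0.0000, 0.0000, 0.0000, 1.0000]
J3: z=[-0.9703, 0.2419, 0.0000] o=[0.5081, -0.2028, 0.2700] → [-0.0136, -0.0546, 0.2436, -0.9703, 0.2419, 0.0000]
V = J·q̇ = [0.1632, 0.1850, -0.2136, 0.8509, -0.2122, 0.1260]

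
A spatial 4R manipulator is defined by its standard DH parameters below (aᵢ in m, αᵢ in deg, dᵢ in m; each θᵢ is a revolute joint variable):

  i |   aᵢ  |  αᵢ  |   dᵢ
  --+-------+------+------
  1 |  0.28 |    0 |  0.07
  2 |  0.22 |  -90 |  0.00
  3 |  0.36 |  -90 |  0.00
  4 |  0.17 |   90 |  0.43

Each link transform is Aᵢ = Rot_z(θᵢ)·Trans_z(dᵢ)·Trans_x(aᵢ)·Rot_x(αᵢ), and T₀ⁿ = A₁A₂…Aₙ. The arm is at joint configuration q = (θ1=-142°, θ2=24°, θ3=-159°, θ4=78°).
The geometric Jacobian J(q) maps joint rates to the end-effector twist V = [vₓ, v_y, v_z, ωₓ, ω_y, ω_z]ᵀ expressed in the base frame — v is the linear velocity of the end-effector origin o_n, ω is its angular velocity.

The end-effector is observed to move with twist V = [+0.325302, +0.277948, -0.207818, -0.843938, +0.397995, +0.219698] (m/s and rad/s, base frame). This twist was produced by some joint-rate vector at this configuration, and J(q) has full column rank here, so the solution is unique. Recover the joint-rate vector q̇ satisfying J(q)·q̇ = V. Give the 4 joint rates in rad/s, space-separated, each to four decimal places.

0.6280 -0.5250 -0.9320 0.1250

o_n = [-0.3698, -0.0987, 0.6131]
J₁: ẑ×o_n = [0.0987, -0.3698, 0.0000], ω = ẑ
J2: z=[0.0000, 0.0000, 1.0000] o=[-0.2206, -0.1724, 0.0700] → [-0.0736, -0.1492, 0.0000, 0.0000, 0.0000, 1.0000]
J3: z=[0.8829, -0.4695, 0.0000] o=[-0.3239, -0.3666, 0.0700] → [-0.2550, -0.4795, 0.2150, 0.8829, -0.4695, 0.0000]
J4: z=[-0.1682, -0.3164, 0.9336] o=[-0.1661, -0.0699, 0.1990] → [-0.1041, -0.1205, -0.0596, -0.1682, -0.3164, 0.9336]
q̇ = J⁺·V = [0.6280, -0.5250, -0.9320, 0.1250]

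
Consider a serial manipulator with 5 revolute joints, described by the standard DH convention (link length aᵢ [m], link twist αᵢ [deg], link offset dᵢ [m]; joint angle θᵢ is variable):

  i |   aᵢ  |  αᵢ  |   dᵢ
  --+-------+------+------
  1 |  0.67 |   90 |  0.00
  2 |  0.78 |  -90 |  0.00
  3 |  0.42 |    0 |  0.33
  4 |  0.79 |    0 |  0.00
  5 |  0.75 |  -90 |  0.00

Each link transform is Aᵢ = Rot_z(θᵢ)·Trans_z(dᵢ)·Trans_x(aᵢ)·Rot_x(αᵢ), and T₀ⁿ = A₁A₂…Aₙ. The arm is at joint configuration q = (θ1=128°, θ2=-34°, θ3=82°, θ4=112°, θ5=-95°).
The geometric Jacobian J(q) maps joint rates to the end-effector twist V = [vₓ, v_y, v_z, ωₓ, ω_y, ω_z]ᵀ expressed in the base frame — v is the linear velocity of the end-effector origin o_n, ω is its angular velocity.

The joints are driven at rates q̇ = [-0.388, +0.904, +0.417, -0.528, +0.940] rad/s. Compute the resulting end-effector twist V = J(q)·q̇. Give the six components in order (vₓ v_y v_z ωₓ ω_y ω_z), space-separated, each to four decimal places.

o_n = [-1.2638, 0.0493, 0.2990]
J₁: ẑ×o_n = [-0.0493, -1.2638, 0.0000], ω = ẑ
J2: z=[0.7880, 0.6157, 0.0000] o=[-0.4125, 0.5280, 0.0000] → [0.1841, -0.2356, 0.1469, 0.7880, 0.6157, 0.0000]
J3: z=[-0.3443, 0.4407, 0.8290] o=[-0.8106, 1.0375, -0.4362] → [1.1433, -0.1226, 0.5399, -0.3443, 0.4407, 0.8290]
J4: z=[-0.3443, 0.4407, 0.8290] o=[-1.2818, 0.9651, -0.1953] → [0.9770, 0.1851, 0.3074, -0.3443, 0.4407, 0.8290]
J5: z=[-0.3443, 0.4407, 0.8290] o=[-0.7400, 0.5820, 0.2334] → [0.4705, -0.4117, 0.4142, -0.3443, 0.4407, 0.8290]
V = J·q̇ = [0.5887, -0.2585, 0.5850, 0.4270, 0.9219, 0.2993]

0.5887 -0.2585 0.5850 0.4270 0.9219 0.2993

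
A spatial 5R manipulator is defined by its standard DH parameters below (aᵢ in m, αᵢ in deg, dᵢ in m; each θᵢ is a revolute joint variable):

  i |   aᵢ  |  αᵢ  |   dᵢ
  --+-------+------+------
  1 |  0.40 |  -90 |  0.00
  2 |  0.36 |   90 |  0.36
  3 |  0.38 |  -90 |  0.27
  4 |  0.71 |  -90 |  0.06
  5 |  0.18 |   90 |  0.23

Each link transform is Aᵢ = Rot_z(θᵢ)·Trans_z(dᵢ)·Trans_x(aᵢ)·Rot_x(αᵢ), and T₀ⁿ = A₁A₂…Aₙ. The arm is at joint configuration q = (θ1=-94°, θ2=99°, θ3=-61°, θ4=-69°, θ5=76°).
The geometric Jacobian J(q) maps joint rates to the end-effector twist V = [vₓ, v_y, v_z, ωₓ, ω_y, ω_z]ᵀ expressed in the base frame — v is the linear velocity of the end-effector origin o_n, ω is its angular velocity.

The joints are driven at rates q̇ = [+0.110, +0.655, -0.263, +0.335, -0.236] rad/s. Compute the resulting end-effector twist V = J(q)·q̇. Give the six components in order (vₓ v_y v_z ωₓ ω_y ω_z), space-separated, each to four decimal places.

-0.1033 0.5968 -0.3922 1.0220 0.1344 -0.0460

o_n = [-0.5327, -1.1395, -0.8100]
J₁: ẑ×o_n = [1.1395, -0.5327, 0.0000], ω = ẑ
J2: z=[0.9976, -0.0698, 0.0000] o=[-0.0279, -0.3990, 0.0000] → [0.0565, 0.8080, -0.7739, 0.9976, -0.0698, 0.0000]
J3: z=[-0.0689, -0.9853, -0.1564] o=[0.3351, -0.3680, -0.3556] → [0.3271, 0.1045, -0.8019, -0.0689, -0.9853, -0.1564]
J4: z=[0.4932, 0.1027, -0.8639] o=[-0.0130, -0.5821, -0.5798] → [-0.5052, 0.5625, -0.2216, 0.4932, 0.1027, -0.8639]
J5: z=[-0.7849, 0.4807, -0.3910] o=[-0.2497, -1.1942, -0.8571] → [0.0440, 0.1476, 0.0931, -0.7849, 0.4807, -0.3910]
V = J·q̇ = [-0.1033, 0.5968, -0.3922, 1.0220, 0.1344, -0.0460]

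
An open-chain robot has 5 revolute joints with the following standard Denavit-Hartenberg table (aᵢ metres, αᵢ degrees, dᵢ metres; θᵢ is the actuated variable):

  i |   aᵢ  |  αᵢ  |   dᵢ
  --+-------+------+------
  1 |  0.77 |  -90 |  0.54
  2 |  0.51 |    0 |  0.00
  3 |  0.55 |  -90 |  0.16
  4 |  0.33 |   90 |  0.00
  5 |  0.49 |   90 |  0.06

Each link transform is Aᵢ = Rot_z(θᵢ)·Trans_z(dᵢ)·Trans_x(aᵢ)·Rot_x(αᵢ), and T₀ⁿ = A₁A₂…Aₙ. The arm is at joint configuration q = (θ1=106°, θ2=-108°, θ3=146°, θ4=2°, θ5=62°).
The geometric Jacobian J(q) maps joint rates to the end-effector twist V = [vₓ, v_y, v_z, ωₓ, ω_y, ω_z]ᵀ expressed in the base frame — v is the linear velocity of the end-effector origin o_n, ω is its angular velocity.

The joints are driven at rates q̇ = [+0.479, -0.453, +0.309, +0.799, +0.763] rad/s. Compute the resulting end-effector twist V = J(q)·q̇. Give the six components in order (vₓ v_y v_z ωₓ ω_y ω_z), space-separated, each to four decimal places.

o_n = [-0.5295, 1.1196, -0.0004]
J₁: ẑ×o_n = [-1.1196, -0.5295, 0.0000], ω = ẑ
J2: z=[-0.9613, -0.2756, 0.0000] o=[-0.2122, 0.7402, 0.5400] → [0.1489, -0.5194, -0.4521, -0.9613, -0.2756, 0.0000]
J3: z=[-0.9613, -0.2756, 0.0000] o=[-0.1688, 0.5887, 1.0250] → [0.2826, -0.9857, -0.6097, -0.9613, -0.2756, 0.0000]
J4: z=[0.1697, -0.5918, -0.7880] o=[-0.4421, 0.9612, 0.6864] → [0.5313, 0.1855, -0.0249, 0.1697, -0.5918, -0.7880]
J5: z=[-0.9683, -0.2490, -0.0215] o=[-0.5026, 1.2142, 0.4834] → [0.1184, -0.4678, 0.0849, -0.9683, -0.2490, -0.0215]
V = J·q̇ = [-0.0016, -0.5317, 0.0613, -0.4648, -0.6232, -0.1670]

-0.0016 -0.5317 0.0613 -0.4648 -0.6232 -0.1670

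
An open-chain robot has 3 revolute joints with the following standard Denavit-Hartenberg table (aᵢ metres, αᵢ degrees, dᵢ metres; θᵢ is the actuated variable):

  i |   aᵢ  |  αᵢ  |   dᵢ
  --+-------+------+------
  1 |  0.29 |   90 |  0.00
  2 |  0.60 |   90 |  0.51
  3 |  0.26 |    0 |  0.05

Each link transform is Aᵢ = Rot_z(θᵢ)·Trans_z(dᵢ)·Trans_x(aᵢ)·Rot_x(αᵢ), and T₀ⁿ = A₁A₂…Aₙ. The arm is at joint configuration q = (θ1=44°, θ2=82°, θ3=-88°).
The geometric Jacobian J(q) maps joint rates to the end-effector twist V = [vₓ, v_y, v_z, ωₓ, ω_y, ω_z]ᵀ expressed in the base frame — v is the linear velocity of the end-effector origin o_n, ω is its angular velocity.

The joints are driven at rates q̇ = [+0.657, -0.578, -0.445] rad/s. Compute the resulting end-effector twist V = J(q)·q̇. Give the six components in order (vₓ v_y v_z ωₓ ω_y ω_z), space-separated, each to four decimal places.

o_n = [0.4790, 0.1148, 0.5962]
J₁: ẑ×o_n = [-0.1148, 0.4790, 0.0000], ω = ẑ
J2: z=[0.6947, -0.7193, 0.0000] o=[0.2086, 0.2015, 0.0000] → [-0.4289, -0.4141, 0.1343, 0.6947, -0.7193, 0.0000]
J3: z=[0.7123, 0.6879, -0.1392] o=[0.6230, -0.1074, 0.5942] → [0.0323, 0.0186, 0.2573, 0.7123, 0.6879, -0.1392]
V = J·q̇ = [0.1581, 0.5458, -0.1921, -0.7185, 0.1097, 0.7189]

0.1581 0.5458 -0.1921 -0.7185 0.1097 0.7189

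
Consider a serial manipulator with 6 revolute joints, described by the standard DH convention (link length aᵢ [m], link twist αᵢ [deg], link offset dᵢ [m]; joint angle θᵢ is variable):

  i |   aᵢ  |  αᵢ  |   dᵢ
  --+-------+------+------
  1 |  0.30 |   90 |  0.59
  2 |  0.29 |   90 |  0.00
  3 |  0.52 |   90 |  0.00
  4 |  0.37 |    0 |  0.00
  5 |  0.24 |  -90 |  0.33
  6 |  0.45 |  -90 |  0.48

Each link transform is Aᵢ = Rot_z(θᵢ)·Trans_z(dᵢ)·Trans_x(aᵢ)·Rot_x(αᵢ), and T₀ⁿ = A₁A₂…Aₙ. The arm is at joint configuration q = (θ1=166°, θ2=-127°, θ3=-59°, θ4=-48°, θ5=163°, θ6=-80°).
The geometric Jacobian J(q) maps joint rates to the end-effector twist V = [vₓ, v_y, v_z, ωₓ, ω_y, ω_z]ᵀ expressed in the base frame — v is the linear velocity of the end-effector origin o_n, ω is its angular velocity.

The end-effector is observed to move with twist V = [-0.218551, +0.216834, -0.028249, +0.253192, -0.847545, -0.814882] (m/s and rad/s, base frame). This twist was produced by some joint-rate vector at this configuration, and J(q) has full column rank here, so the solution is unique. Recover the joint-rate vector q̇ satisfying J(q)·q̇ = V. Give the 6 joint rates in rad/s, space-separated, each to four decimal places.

-0.1460 -0.5060 -0.3380 -0.2530 -0.3060 -0.6990

o_n = [-0.7334, -0.4025, 0.6922]
J₁: ẑ×o_n = [0.4025, -0.7334, 0.0000], ω = ẑ
J2: z=[0.2419, 0.9703, 0.0000] o=[-0.2911, 0.0726, 0.5900] → [0.0991, -0.0247, 0.3142, 0.2419, 0.9703, 0.0000]
J3: z=[0.7749, -0.1932, 0.6018] o=[-0.1217, 0.0304, 0.3584] → [0.1960, -0.6267, -0.4536, 0.7749, -0.1932, 0.6018]
J4: z=[-0.6251, -0.3749, 0.6846] o=[-0.0732, -0.4411, 0.1445] → [-0.2318, -0.1096, -0.2717, -0.6251, -0.3749, 0.6846]
J5: z=[-0.6251, -0.3749, 0.6846] o=[-0.2631, -0.6125, -0.1228] → [-0.4493, 0.1875, -0.3076, -0.6251, -0.3749, 0.6846]
J6: z=[-0.4121, 0.9034, 0.1185] o=[-0.3104, -0.6863, 0.2757] → [0.3426, 0.1215, 0.2653, -0.4121, 0.9034, 0.1185]
q̇ = J⁺·V = [-0.1460, -0.5060, -0.3380, -0.2530, -0.3060, -0.6990]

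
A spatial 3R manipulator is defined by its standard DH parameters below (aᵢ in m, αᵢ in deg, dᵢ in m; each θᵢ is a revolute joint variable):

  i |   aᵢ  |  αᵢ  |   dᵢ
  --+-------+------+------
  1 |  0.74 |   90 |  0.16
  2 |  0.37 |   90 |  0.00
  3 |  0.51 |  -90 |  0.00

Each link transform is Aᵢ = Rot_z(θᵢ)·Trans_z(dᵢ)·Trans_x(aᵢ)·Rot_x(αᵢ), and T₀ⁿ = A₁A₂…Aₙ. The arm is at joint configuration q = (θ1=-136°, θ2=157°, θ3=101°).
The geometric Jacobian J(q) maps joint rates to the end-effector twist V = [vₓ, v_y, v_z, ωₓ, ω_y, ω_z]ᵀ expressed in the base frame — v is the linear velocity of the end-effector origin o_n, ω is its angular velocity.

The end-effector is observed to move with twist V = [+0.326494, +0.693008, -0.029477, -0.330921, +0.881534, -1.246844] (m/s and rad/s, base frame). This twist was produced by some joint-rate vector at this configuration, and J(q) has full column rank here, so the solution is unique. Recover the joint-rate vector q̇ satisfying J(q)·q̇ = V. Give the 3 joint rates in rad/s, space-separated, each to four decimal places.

-0.3650 0.8640 -0.9580

o_n = [-0.6995, 0.0204, 0.2665]
J₁: ẑ×o_n = [-0.0204, -0.6995, 0.0000], ω = ẑ
J2: z=[-0.6947, 0.7193, 0.0000] o=[-0.5323, -0.5140, 0.1600] → [0.0766, 0.0740, -0.2510, -0.6947, 0.7193, 0.0000]
J3: z=[-0.2811, -0.2714, 0.9205] o=[-0.2873, -0.2775, 0.3046] → [-0.2639, -0.3901, -0.1956, -0.2811, -0.2714, 0.9205]
q̇ = J⁺·V = [-0.3650, 0.8640, -0.9580]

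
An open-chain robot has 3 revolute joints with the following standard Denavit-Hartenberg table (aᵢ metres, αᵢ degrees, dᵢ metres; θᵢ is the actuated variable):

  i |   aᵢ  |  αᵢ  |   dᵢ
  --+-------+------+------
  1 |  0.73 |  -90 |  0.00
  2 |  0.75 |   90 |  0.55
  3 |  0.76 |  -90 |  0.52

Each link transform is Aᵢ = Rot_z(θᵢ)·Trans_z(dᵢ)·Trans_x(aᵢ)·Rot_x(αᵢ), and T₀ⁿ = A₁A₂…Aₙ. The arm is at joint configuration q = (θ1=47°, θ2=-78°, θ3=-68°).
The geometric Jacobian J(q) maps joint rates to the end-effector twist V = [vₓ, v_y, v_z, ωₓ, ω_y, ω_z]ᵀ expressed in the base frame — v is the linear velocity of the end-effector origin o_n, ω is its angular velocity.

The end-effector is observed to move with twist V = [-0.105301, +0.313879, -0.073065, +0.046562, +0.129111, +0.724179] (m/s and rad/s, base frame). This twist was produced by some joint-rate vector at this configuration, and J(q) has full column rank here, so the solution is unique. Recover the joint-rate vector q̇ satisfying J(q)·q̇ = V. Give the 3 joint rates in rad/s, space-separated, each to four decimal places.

0.7510 0.0540 -0.1290

o_n = [0.4108, 0.2138, 1.1202]
J₁: ẑ×o_n = [-0.2138, 0.4108, 0.0000], ω = ẑ
J2: z=[-0.7314, 0.6820, 0.0000] o=[0.4979, 0.5339, 0.0000] → [0.7640, 0.8193, 0.2935, -0.7314, 0.6820, 0.0000]
J3: z=[-0.6671, -0.7154, 0.2079] o=[0.2020, 1.0230, 0.7336] → [-0.1083, 0.3013, 0.6893, -0.6671, -0.7154, 0.2079]
q̇ = J⁺·V = [0.7510, 0.0540, -0.1290]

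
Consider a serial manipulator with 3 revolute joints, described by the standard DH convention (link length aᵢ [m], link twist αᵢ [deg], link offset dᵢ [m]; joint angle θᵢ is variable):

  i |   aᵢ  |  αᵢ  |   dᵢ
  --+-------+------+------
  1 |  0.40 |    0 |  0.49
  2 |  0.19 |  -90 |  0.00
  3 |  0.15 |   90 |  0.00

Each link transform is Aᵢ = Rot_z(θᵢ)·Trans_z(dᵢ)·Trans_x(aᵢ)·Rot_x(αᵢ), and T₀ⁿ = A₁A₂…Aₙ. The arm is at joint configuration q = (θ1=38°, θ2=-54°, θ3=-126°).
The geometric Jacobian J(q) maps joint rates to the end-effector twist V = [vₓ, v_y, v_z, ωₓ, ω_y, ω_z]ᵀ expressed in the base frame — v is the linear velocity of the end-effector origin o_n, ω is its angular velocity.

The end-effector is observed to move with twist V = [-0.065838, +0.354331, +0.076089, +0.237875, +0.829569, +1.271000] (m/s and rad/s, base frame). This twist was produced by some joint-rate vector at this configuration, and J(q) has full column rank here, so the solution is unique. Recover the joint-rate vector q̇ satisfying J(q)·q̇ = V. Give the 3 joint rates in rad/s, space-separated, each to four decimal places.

0.8210 0.4500 0.8630

o_n = [0.4131, 0.2182, 0.6114]
J₁: ẑ×o_n = [-0.2182, 0.4131, 0.0000], ω = ẑ
J2: z=[0.0000, 0.0000, 1.0000] o=[0.3152, 0.2463, 0.4900] → [0.0281, 0.0979, -0.0000, 0.0000, 0.0000, 1.0000]
J3: z=[0.2756, 0.9613, 0.0000] o=[0.4978, 0.1939, 0.4900] → [0.1167, -0.0334, 0.0882, 0.2756, 0.9613, 0.0000]
q̇ = J⁺·V = [0.8210, 0.4500, 0.8630]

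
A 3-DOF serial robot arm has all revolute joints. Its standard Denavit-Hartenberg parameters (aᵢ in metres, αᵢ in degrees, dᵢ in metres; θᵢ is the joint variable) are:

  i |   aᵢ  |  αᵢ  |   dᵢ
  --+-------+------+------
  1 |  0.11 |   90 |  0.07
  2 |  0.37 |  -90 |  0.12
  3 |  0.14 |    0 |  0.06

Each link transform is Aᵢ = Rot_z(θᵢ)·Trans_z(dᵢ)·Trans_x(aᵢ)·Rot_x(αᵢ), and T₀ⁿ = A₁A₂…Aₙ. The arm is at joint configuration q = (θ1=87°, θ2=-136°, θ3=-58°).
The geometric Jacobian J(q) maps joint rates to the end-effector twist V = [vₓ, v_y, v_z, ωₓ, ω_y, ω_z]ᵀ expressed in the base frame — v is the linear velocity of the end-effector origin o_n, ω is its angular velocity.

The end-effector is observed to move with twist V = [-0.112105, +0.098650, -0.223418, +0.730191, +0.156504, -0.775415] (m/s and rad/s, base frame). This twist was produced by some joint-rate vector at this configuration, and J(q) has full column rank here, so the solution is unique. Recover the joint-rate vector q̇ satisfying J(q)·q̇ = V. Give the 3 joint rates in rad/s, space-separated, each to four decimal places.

-0.5740 0.7210 0.2800

o_n = [0.2296, -0.1801, -0.2817]
J₁: ẑ×o_n = [0.1801, 0.2296, -0.0000], ω = ẑ
J2: z=[0.9986, -0.0523, 0.0000] o=[0.0058, 0.1098, 0.0700] → [0.0184, 0.3512, -0.2778, 0.9986, -0.0523, 0.0000]
J3: z=[0.0364, 0.6937, -0.7193] o=[0.1117, -0.1622, -0.1870] → [-0.0786, -0.0814, -0.0825, 0.0364, 0.6937, -0.7193]
q̇ = J⁺·V = [-0.5740, 0.7210, 0.2800]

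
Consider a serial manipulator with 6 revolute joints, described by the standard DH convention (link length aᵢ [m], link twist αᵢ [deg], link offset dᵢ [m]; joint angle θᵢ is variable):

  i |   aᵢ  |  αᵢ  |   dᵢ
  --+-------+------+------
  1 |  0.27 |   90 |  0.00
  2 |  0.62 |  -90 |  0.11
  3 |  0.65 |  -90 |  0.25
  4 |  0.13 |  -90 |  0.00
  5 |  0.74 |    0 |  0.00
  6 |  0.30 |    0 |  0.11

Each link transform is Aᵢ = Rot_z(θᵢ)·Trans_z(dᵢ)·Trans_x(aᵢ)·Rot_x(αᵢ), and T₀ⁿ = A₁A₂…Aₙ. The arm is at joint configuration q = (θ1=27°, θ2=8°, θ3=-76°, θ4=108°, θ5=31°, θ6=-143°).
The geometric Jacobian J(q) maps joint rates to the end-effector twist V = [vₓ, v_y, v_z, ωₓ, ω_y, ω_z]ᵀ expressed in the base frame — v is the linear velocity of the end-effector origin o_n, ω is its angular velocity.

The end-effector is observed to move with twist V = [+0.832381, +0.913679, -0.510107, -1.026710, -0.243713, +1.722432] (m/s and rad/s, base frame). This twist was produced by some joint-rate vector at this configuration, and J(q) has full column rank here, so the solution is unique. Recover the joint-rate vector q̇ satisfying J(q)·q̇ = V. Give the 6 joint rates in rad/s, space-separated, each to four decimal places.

o_n = [1.0273, -0.0025, -0.2488]
J₁: ẑ×o_n = [0.0025, 1.0273, -0.0000], ω = ẑ
J2: z=[0.4540, -0.8910, 0.0000] o=[0.2406, 0.1226, 0.0000] → [0.2217, 0.1129, 0.6442, 0.4540, -0.8910, 0.0000]
J3: z=[-0.1240, -0.0632, 0.9903] o=[0.8376, 0.3033, 0.0863] → [0.3240, 0.1463, 0.0499, -0.1240, -0.0632, 0.9903]
J4: z=[0.7463, 0.6518, 0.1350] o=[1.2316, -0.2038, 0.3557] → [-0.4212, 0.4236, 0.2834, 0.7463, 0.6518, 0.1350]
J5: z=[-0.6603, 0.6993, 0.2740] o=[1.2207, -0.1656, 0.2320] → [-0.3808, -0.3704, 0.0276, -0.6603, 0.6993, 0.2740]
J6: z=[-0.6603, 0.6993, 0.2740] o=[0.8829, -0.2277, -0.4235] → [0.0605, 0.1549, -0.2497, -0.6603, 0.6993, 0.2740]
q̇ = J⁺·V = [0.8550, -0.1780, 0.9090, -0.8510, -0.4500, 0.7500]

0.8550 -0.1780 0.9090 -0.8510 -0.4500 0.7500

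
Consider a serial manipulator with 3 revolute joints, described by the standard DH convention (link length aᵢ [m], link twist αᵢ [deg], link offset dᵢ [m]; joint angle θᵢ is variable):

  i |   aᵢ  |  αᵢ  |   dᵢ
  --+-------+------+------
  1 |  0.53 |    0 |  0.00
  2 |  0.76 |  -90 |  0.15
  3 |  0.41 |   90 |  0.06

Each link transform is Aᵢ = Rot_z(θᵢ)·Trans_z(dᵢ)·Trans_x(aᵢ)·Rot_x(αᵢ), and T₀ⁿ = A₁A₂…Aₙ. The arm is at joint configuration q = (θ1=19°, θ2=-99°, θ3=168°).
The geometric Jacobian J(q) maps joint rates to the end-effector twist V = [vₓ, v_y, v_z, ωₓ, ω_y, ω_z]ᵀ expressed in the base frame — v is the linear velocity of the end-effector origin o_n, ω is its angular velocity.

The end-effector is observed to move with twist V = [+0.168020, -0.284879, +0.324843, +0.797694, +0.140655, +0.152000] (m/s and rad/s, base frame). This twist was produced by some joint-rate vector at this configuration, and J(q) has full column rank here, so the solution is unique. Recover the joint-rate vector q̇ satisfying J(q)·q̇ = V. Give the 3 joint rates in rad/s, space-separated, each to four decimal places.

o_n = [0.6225, -0.1705, 0.0648]
J₁: ẑ×o_n = [0.1705, 0.6225, -0.0000], ω = ẑ
J2: z=[0.0000, 0.0000, 1.0000] o=[0.5011, 0.1726, 0.0000] → [0.3431, 0.1214, -0.0000, 0.0000, 0.0000, 1.0000]
J3: z=[0.9848, 0.1736, 0.0000] o=[0.6331, -0.5759, 0.1500] → [-0.0148, 0.0839, 0.4010, 0.9848, 0.1736, 0.0000]
q̇ = J⁺·V = [-0.7410, 0.8930, 0.8100]

-0.7410 0.8930 0.8100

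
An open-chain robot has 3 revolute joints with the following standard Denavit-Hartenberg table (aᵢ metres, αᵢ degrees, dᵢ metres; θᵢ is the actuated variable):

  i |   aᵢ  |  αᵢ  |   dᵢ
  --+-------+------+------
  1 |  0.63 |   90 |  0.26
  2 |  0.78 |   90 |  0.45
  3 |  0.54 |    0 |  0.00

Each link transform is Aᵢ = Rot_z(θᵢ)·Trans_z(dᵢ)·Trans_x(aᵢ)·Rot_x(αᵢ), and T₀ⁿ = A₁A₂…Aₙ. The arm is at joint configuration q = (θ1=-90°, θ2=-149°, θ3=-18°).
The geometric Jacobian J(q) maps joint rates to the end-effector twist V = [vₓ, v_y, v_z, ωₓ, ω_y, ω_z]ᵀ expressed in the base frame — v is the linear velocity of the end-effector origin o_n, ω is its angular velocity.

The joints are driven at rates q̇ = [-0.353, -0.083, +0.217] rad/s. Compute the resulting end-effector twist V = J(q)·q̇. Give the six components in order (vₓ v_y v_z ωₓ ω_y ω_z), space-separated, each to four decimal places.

0.0576 0.1863 0.0734 0.0830 0.1118 -0.1670

o_n = [-0.2831, 0.4788, -0.4062]
J₁: ẑ×o_n = [-0.4788, -0.2831, 0.0000], ω = ẑ
J2: z=[-1.0000, -0.0000, 0.0000] o=[0.0000, -0.6300, 0.2600] → [-0.0000, -0.6662, -1.1088, -1.0000, -0.0000, 0.0000]
J3: z=[-0.0000, 0.5150, 0.8572] o=[-0.4500, 0.0386, -0.1417] → [-0.5136, 0.1430, -0.0859, -0.0000, 0.5150, 0.8572]
V = J·q̇ = [0.0576, 0.1863, 0.0734, 0.0830, 0.1118, -0.1670]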